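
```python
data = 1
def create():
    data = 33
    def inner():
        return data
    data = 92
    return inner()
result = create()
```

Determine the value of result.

Step 1: create() sets data = 33, then later data = 92.
Step 2: inner() is called after data is reassigned to 92. Closures capture variables by reference, not by value.
Step 3: result = 92

The answer is 92.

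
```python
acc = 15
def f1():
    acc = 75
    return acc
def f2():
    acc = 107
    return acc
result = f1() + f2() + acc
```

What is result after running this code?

Step 1: Each function shadows global acc with its own local.
Step 2: f1() returns 75, f2() returns 107.
Step 3: Global acc = 15 is unchanged. result = 75 + 107 + 15 = 197

The answer is 197.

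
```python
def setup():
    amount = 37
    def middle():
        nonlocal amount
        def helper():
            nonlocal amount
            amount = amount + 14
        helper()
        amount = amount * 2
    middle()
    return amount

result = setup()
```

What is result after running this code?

Step 1: amount = 37.
Step 2: helper() adds 14: amount = 37 + 14 = 51.
Step 3: middle() doubles: amount = 51 * 2 = 102.
Step 4: result = 102

The answer is 102.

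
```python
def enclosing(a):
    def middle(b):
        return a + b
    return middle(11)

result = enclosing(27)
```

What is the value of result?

Step 1: enclosing(27) passes a = 27.
Step 2: middle(11) has b = 11, reads a = 27 from enclosing.
Step 3: result = 27 + 11 = 38

The answer is 38.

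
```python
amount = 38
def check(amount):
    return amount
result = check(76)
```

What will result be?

Step 1: Global amount = 38.
Step 2: check(76) takes parameter amount = 76, which shadows the global.
Step 3: result = 76

The answer is 76.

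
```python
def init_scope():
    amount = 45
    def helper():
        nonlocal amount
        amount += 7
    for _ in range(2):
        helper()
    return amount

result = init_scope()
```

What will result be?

Step 1: amount = 45.
Step 2: helper() is called 2 times in a loop, each adding 7 via nonlocal.
Step 3: amount = 45 + 7 * 2 = 59

The answer is 59.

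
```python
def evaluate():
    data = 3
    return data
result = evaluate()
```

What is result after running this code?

Step 1: evaluate() defines data = 3 in its local scope.
Step 2: return data finds the local variable data = 3.
Step 3: result = 3

The answer is 3.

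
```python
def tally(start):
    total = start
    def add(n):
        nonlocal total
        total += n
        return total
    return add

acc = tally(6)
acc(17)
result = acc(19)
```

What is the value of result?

Step 1: tally(6) creates closure with total = 6.
Step 2: First acc(17): total = 6 + 17 = 23.
Step 3: Second acc(19): total = 23 + 19 = 42. result = 42

The answer is 42.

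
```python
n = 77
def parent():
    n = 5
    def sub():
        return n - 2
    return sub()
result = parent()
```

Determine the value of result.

Step 1: parent() shadows global n with n = 5.
Step 2: sub() finds n = 5 in enclosing scope, computes 5 - 2 = 3.
Step 3: result = 3

The answer is 3.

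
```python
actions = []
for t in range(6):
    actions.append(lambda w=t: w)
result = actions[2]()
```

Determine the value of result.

Step 1: Default argument w=t captures t's value at each iteration.
Step 2: actions[2] captured w = 2 when t was 2.
Step 3: result = 2

The answer is 2.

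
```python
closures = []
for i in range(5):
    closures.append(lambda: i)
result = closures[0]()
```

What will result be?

Step 1: The loop creates 5 lambdas, all referencing the same variable i.
Step 2: After the loop, i = 4 (final value).
Step 3: closures[0]() looks up i at call time and finds 4. This is the late binding gotcha. result = 4

The answer is 4.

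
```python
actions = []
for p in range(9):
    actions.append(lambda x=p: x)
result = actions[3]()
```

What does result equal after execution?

Step 1: Default argument x=p captures p's value at each iteration.
Step 2: actions[3] captured x = 3 when p was 3.
Step 3: result = 3

The answer is 3.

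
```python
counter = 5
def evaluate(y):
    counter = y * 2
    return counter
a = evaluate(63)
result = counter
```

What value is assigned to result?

Step 1: Global counter = 5.
Step 2: evaluate(63) creates local counter = 63 * 2 = 126.
Step 3: Global counter unchanged because no global keyword. result = 5

The answer is 5.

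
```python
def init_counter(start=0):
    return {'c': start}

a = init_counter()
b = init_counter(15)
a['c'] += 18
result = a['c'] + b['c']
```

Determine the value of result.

Step 1: init_counter() returns a new dict each call (immutable default 0).
Step 2: a = {'c': 0}, b = {'c': 15}.
Step 3: a['c'] += 18 = 18. result = 18 + 15 = 33

The answer is 33.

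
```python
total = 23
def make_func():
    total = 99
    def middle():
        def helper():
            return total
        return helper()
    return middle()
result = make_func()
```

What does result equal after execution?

Step 1: make_func() defines total = 99. middle() and helper() have no local total.
Step 2: helper() checks local (none), enclosing middle() (none), enclosing make_func() and finds total = 99.
Step 3: result = 99

The answer is 99.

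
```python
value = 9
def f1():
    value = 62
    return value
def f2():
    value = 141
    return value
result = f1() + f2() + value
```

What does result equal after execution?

Step 1: Each function shadows global value with its own local.
Step 2: f1() returns 62, f2() returns 141.
Step 3: Global value = 9 is unchanged. result = 62 + 141 + 9 = 212

The answer is 212.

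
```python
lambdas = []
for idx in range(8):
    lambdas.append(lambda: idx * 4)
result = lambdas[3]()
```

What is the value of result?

Step 1: All lambdas reference the same variable idx (late binding).
Step 2: After the loop, idx = 7. Every lambda returns idx * 4.
Step 3: lambdas[3]() = 7 * 4 = 28

The answer is 28.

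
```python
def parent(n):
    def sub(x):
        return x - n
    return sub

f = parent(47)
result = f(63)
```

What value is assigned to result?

Step 1: parent(47) creates a closure capturing n = 47.
Step 2: f(63) computes 63 - 47 = 16.
Step 3: result = 16

The answer is 16.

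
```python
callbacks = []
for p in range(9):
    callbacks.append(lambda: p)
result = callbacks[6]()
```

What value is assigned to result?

Step 1: The loop creates 9 lambdas, all referencing the same variable p.
Step 2: After the loop, p = 8 (final value).
Step 3: callbacks[6]() looks up p at call time and finds 8. This is the late binding gotcha. result = 8

The answer is 8.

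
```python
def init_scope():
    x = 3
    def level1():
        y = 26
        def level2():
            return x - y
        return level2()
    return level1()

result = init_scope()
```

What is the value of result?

Step 1: x = 3 in init_scope. y = 26 in level1.
Step 2: level2() reads x = 3 and y = 26 from enclosing scopes.
Step 3: result = 3 - 26 = -23

The answer is -23.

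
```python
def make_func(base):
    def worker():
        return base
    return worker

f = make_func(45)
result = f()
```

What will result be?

Step 1: make_func(45) creates closure capturing base = 45.
Step 2: f() returns the captured base = 45.
Step 3: result = 45

The answer is 45.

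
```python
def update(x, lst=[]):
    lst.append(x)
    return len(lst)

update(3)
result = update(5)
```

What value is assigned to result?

Step 1: Mutable default list persists between calls.
Step 2: First call: lst = [3], len = 1. Second call: lst = [3, 5], len = 2.
Step 3: result = 2

The answer is 2.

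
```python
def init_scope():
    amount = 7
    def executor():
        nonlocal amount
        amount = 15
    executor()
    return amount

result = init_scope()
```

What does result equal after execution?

Step 1: init_scope() sets amount = 7.
Step 2: executor() uses nonlocal to reassign amount = 15.
Step 3: result = 15

The answer is 15.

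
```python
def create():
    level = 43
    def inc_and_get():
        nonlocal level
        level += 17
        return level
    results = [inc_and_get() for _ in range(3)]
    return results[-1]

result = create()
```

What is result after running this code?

Step 1: level = 43.
Step 2: Three calls to inc_and_get(), each adding 17.
Step 3: Last value = 43 + 17 * 3 = 94

The answer is 94.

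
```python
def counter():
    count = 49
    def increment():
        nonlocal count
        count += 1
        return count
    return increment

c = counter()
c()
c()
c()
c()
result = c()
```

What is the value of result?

Step 1: counter() creates closure with count = 49.
Step 2: Each c() call increments count via nonlocal. After 5 calls: 49 + 5 = 54.
Step 3: result = 54

The answer is 54.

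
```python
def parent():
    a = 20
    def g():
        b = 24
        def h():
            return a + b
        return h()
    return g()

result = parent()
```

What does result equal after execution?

Step 1: parent() defines a = 20. g() defines b = 24.
Step 2: h() accesses both from enclosing scopes: a = 20, b = 24.
Step 3: result = 20 + 24 = 44

The answer is 44.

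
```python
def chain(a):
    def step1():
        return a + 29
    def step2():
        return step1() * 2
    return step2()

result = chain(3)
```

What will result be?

Step 1: chain(3) captures a = 3.
Step 2: step2() calls step1() which returns 3 + 29 = 32.
Step 3: step2() returns 32 * 2 = 64

The answer is 64.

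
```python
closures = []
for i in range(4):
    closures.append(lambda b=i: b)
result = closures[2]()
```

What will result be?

Step 1: Default argument b=i captures i's value at each iteration.
Step 2: closures[2] captured b = 2 when i was 2.
Step 3: result = 2

The answer is 2.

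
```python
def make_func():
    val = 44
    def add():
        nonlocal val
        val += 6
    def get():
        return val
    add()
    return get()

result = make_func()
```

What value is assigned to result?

Step 1: val = 44. add() modifies it via nonlocal, get() reads it.
Step 2: add() makes val = 44 + 6 = 50.
Step 3: get() returns 50. result = 50

The answer is 50.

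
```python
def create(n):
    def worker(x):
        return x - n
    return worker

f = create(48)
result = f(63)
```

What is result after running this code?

Step 1: create(48) creates a closure capturing n = 48.
Step 2: f(63) computes 63 - 48 = 15.
Step 3: result = 15

The answer is 15.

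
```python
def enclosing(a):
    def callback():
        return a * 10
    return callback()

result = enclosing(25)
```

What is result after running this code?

Step 1: enclosing(25) binds parameter a = 25.
Step 2: callback() accesses a = 25 from enclosing scope.
Step 3: result = 25 * 10 = 250

The answer is 250.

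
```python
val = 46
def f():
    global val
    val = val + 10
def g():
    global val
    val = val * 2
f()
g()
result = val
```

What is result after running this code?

Step 1: val = 46.
Step 2: f() adds 10: val = 46 + 10 = 56.
Step 3: g() doubles: val = 56 * 2 = 112.
Step 4: result = 112

The answer is 112.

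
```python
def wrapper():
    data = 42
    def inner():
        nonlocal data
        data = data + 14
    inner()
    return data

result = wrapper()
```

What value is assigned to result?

Step 1: wrapper() sets data = 42.
Step 2: inner() uses nonlocal to modify data in wrapper's scope: data = 42 + 14 = 56.
Step 3: wrapper() returns the modified data = 56

The answer is 56.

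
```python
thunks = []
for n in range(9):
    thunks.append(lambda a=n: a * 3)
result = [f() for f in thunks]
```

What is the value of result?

Step 1: Default arg a=n captures n at each iteration.
Step 2: thunks[k] has a defaulting to k, returns k * 3.
Step 3: result = [0, 3, 6, 9, 12, 15, 18, 21, 24]

The answer is [0, 3, 6, 9, 12, 15, 18, 21, 24].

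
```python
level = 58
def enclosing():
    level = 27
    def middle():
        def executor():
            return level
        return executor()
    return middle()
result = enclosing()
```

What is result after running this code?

Step 1: enclosing() defines level = 27. middle() and executor() have no local level.
Step 2: executor() checks local (none), enclosing middle() (none), enclosing enclosing() and finds level = 27.
Step 3: result = 27

The answer is 27.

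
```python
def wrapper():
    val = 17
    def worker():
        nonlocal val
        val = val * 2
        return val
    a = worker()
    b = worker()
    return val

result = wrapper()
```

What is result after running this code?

Step 1: val starts at 17.
Step 2: First worker(): val = 17 * 2 = 34.
Step 3: Second worker(): val = 34 * 2 = 68.
Step 4: result = 68

The answer is 68.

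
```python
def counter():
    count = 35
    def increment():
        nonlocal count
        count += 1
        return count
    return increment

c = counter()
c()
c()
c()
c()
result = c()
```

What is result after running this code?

Step 1: counter() creates closure with count = 35.
Step 2: Each c() call increments count via nonlocal. After 5 calls: 35 + 5 = 40.
Step 3: result = 40

The answer is 40.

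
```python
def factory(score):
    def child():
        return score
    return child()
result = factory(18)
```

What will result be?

Step 1: factory(18) binds parameter score = 18.
Step 2: child() looks up score in enclosing scope and finds the parameter score = 18.
Step 3: result = 18

The answer is 18.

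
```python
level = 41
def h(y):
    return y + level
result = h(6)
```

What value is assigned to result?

Step 1: level = 41 is defined globally.
Step 2: h(6) uses parameter y = 6 and looks up level from global scope = 41.
Step 3: result = 6 + 41 = 47

The answer is 47.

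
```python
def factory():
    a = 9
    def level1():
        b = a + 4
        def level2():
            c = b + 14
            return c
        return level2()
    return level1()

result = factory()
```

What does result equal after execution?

Step 1: a = 9. b = a + 4 = 13.
Step 2: c = b + 14 = 13 + 14 = 27.
Step 3: result = 27

The answer is 27.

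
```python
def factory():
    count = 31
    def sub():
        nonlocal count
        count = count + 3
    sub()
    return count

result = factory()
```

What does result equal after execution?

Step 1: factory() sets count = 31.
Step 2: sub() uses nonlocal to modify count in factory's scope: count = 31 + 3 = 34.
Step 3: factory() returns the modified count = 34

The answer is 34.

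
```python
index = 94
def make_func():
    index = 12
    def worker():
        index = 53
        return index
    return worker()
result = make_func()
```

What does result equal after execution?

Step 1: Three scopes define index: global (94), make_func (12), worker (53).
Step 2: worker() has its own local index = 53, which shadows both enclosing and global.
Step 3: result = 53 (local wins in LEGB)

The answer is 53.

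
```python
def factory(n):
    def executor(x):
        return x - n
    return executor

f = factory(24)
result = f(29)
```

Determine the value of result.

Step 1: factory(24) creates a closure capturing n = 24.
Step 2: f(29) computes 29 - 24 = 5.
Step 3: result = 5

The answer is 5.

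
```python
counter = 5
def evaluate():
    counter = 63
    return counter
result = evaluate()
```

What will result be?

Step 1: Global counter = 5.
Step 2: evaluate() creates local counter = 63, shadowing the global.
Step 3: Returns local counter = 63. result = 63

The answer is 63.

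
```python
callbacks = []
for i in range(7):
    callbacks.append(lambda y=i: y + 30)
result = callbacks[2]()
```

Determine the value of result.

Step 1: Default argument y=i captures i's value at definition time.
Step 2: callbacks[2] was defined when i = 2, so y defaults to 2.
Step 3: result = 2 + 30 = 32 (default arg fixes the late binding issue)

The answer is 32.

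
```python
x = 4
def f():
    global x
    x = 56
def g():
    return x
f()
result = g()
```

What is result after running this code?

Step 1: x = 4.
Step 2: f() sets global x = 56.
Step 3: g() reads global x = 56. result = 56

The answer is 56.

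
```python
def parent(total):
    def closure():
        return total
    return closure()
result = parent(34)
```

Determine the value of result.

Step 1: parent(34) binds parameter total = 34.
Step 2: closure() looks up total in enclosing scope and finds the parameter total = 34.
Step 3: result = 34

The answer is 34.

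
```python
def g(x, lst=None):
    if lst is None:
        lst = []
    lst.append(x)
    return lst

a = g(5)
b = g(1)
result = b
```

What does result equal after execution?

Step 1: None default with guard creates a NEW list each call.
Step 2: a = [5] (fresh list). b = [1] (another fresh list).
Step 3: result = [1] (this is the fix for mutable default)

The answer is [1].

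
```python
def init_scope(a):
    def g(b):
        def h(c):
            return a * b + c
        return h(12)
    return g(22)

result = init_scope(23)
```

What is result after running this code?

Step 1: a = 23, b = 22, c = 12.
Step 2: h() computes a * b + c = 23 * 22 + 12 = 518.
Step 3: result = 518

The answer is 518.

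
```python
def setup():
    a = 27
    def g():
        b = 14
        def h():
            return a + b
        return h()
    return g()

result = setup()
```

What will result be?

Step 1: setup() defines a = 27. g() defines b = 14.
Step 2: h() accesses both from enclosing scopes: a = 27, b = 14.
Step 3: result = 27 + 14 = 41

The answer is 41.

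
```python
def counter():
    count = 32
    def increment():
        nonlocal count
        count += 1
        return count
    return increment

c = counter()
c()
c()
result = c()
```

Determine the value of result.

Step 1: counter() creates closure with count = 32.
Step 2: Each c() call increments count via nonlocal. After 3 calls: 32 + 3 = 35.
Step 3: result = 35

The answer is 35.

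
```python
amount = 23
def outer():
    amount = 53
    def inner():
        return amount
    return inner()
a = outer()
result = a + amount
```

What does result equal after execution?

Step 1: outer() has local amount = 53. inner() reads from enclosing.
Step 2: outer() returns 53. Global amount = 23 unchanged.
Step 3: result = 53 + 23 = 76

The answer is 76.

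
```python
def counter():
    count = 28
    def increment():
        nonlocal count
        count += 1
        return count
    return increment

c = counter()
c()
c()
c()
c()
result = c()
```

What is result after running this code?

Step 1: counter() creates closure with count = 28.
Step 2: Each c() call increments count via nonlocal. After 5 calls: 28 + 5 = 33.
Step 3: result = 33

The answer is 33.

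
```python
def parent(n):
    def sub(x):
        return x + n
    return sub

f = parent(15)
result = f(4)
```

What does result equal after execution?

Step 1: parent(15) creates a closure that captures n = 15.
Step 2: f(4) calls the closure with x = 4, returning 4 + 15 = 19.
Step 3: result = 19

The answer is 19.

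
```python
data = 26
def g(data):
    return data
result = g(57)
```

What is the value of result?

Step 1: Global data = 26.
Step 2: g(57) takes parameter data = 57, which shadows the global.
Step 3: result = 57

The answer is 57.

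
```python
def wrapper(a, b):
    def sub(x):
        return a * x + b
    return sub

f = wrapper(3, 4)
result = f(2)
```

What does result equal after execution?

Step 1: wrapper(3, 4) captures a = 3, b = 4.
Step 2: f(2) computes 3 * 2 + 4 = 10.
Step 3: result = 10

The answer is 10.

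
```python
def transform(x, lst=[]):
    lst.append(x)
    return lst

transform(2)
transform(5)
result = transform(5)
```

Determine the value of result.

Step 1: Mutable default argument gotcha! The list [] is created once.
Step 2: Each call appends to the SAME list: [2], [2, 5], [2, 5, 5].
Step 3: result = [2, 5, 5]

The answer is [2, 5, 5].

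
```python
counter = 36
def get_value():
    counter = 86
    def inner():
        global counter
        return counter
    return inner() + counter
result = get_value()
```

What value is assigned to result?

Step 1: Global counter = 36. get_value() shadows with local counter = 86.
Step 2: inner() uses global keyword, so inner() returns global counter = 36.
Step 3: get_value() returns 36 + 86 = 122

The answer is 122.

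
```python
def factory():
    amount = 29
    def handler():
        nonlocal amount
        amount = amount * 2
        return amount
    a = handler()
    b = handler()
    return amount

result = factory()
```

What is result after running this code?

Step 1: amount starts at 29.
Step 2: First handler(): amount = 29 * 2 = 58.
Step 3: Second handler(): amount = 58 * 2 = 116.
Step 4: result = 116

The answer is 116.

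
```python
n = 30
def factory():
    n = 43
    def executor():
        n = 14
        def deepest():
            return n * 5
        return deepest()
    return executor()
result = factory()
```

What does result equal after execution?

Step 1: deepest() looks up n through LEGB: not local, finds n = 14 in enclosing executor().
Step 2: Returns 14 * 5 = 70.
Step 3: result = 70

The answer is 70.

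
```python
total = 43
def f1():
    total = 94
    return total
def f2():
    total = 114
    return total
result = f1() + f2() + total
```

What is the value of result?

Step 1: Each function shadows global total with its own local.
Step 2: f1() returns 94, f2() returns 114.
Step 3: Global total = 43 is unchanged. result = 94 + 114 + 43 = 251

The answer is 251.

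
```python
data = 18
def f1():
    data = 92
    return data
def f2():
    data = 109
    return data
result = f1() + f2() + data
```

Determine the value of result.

Step 1: Each function shadows global data with its own local.
Step 2: f1() returns 92, f2() returns 109.
Step 3: Global data = 18 is unchanged. result = 92 + 109 + 18 = 219

The answer is 219.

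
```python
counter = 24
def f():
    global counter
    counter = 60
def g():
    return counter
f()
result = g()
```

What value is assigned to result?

Step 1: counter = 24.
Step 2: f() sets global counter = 60.
Step 3: g() reads global counter = 60. result = 60

The answer is 60.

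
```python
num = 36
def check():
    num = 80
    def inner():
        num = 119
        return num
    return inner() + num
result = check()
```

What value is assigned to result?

Step 1: check() has local num = 80. inner() has local num = 119.
Step 2: inner() returns its local num = 119.
Step 3: check() returns 119 + its own num (80) = 199

The answer is 199.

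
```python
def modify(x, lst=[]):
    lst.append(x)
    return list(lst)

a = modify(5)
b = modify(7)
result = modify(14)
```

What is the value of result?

Step 1: Default list is shared. list() creates copies for return values.
Step 2: Internal list grows: [5] -> [5, 7] -> [5, 7, 14].
Step 3: result = [5, 7, 14]

The answer is [5, 7, 14].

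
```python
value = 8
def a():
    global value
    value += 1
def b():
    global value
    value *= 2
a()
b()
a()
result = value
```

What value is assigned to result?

Step 1: value = 8.
Step 2: a(): value = 8 + 1 = 9.
Step 3: b(): value = 9 * 2 = 18.
Step 4: a(): value = 18 + 1 = 19

The answer is 19.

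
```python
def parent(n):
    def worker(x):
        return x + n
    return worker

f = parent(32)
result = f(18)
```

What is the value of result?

Step 1: parent(32) creates a closure that captures n = 32.
Step 2: f(18) calls the closure with x = 18, returning 18 + 32 = 50.
Step 3: result = 50

The answer is 50.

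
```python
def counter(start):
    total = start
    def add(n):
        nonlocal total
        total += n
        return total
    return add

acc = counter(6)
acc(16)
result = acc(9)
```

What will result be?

Step 1: counter(6) creates closure with total = 6.
Step 2: First acc(16): total = 6 + 16 = 22.
Step 3: Second acc(9): total = 22 + 9 = 31. result = 31

The answer is 31.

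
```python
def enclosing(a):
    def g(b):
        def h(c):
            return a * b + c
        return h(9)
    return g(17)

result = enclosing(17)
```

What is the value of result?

Step 1: a = 17, b = 17, c = 9.
Step 2: h() computes a * b + c = 17 * 17 + 9 = 298.
Step 3: result = 298

The answer is 298.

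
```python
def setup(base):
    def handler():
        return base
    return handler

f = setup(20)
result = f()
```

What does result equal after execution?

Step 1: setup(20) creates closure capturing base = 20.
Step 2: f() returns the captured base = 20.
Step 3: result = 20

The answer is 20.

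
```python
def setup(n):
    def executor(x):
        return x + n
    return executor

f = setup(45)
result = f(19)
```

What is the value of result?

Step 1: setup(45) creates a closure that captures n = 45.
Step 2: f(19) calls the closure with x = 19, returning 19 + 45 = 64.
Step 3: result = 64

The answer is 64.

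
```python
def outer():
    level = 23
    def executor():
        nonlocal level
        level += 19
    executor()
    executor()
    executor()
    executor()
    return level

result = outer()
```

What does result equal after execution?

Step 1: level starts at 23.
Step 2: executor() is called 4 times, each adding 19.
Step 3: level = 23 + 19 * 4 = 99

The answer is 99.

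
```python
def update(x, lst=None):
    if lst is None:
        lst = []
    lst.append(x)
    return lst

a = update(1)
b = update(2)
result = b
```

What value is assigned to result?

Step 1: None default with guard creates a NEW list each call.
Step 2: a = [1] (fresh list). b = [2] (another fresh list).
Step 3: result = [2] (this is the fix for mutable default)

The answer is [2].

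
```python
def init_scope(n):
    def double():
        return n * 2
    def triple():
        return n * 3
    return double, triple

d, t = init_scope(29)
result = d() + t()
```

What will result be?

Step 1: Both closures capture the same n = 29.
Step 2: d() = 29 * 2 = 58, t() = 29 * 3 = 87.
Step 3: result = 58 + 87 = 145

The answer is 145.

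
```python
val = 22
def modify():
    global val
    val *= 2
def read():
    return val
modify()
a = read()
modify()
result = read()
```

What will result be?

Step 1: val = 22.
Step 2: First modify(): val = 22 * 2 = 44.
Step 3: Second modify(): val = 44 * 2 = 88.
Step 4: read() returns 88

The answer is 88.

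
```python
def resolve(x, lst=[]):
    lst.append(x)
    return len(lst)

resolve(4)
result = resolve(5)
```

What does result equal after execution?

Step 1: Mutable default list persists between calls.
Step 2: First call: lst = [4], len = 1. Second call: lst = [4, 5], len = 2.
Step 3: result = 2

The answer is 2.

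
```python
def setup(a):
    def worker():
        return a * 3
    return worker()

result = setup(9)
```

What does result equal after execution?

Step 1: setup(9) binds parameter a = 9.
Step 2: worker() accesses a = 9 from enclosing scope.
Step 3: result = 9 * 3 = 27

The answer is 27.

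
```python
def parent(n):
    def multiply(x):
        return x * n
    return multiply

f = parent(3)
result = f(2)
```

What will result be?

Step 1: parent(3) returns multiply closure with n = 3.
Step 2: f(2) computes 2 * 3 = 6.
Step 3: result = 6

The answer is 6.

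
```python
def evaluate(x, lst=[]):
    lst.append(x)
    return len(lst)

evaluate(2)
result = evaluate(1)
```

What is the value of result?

Step 1: Mutable default list persists between calls.
Step 2: First call: lst = [2], len = 1. Second call: lst = [2, 1], len = 2.
Step 3: result = 2

The answer is 2.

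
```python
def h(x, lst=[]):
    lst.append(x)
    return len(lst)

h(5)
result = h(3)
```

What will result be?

Step 1: Mutable default list persists between calls.
Step 2: First call: lst = [5], len = 1. Second call: lst = [5, 3], len = 2.
Step 3: result = 2

The answer is 2.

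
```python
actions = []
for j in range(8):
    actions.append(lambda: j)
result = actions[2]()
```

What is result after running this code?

Step 1: The loop creates 8 lambdas, all referencing the same variable j.
Step 2: After the loop, j = 7 (final value).
Step 3: actions[2]() looks up j at call time and finds 7. This is the late binding gotcha. result = 7

The answer is 7.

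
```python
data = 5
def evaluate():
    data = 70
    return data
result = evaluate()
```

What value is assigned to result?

Step 1: Global data = 5.
Step 2: evaluate() creates local data = 70, shadowing the global.
Step 3: Returns local data = 70. result = 70

The answer is 70.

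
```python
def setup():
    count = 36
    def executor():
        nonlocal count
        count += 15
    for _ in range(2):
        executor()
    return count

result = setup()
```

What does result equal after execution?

Step 1: count = 36.
Step 2: executor() is called 2 times in a loop, each adding 15 via nonlocal.
Step 3: count = 36 + 15 * 2 = 66

The answer is 66.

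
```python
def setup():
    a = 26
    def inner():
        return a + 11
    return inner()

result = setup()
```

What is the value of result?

Step 1: setup() defines a = 26.
Step 2: inner() reads a = 26 from enclosing scope, returns 26 + 11 = 37.
Step 3: result = 37

The answer is 37.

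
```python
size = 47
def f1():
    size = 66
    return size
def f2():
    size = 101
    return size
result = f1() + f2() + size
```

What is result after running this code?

Step 1: Each function shadows global size with its own local.
Step 2: f1() returns 66, f2() returns 101.
Step 3: Global size = 47 is unchanged. result = 66 + 101 + 47 = 214

The answer is 214.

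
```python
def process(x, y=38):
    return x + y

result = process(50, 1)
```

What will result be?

Step 1: process(50, 1) overrides default y with 1.
Step 2: Returns 50 + 1 = 51.
Step 3: result = 51

The answer is 51.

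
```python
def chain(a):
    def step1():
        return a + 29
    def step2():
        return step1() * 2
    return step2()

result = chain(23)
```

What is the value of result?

Step 1: chain(23) captures a = 23.
Step 2: step2() calls step1() which returns 23 + 29 = 52.
Step 3: step2() returns 52 * 2 = 104

The answer is 104.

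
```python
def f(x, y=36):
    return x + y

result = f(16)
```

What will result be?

Step 1: f(16) uses default y = 36.
Step 2: Returns 16 + 36 = 52.
Step 3: result = 52

The answer is 52.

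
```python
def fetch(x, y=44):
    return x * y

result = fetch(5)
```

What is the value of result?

Step 1: fetch(5) uses default y = 44.
Step 2: Returns 5 * 44 = 220.
Step 3: result = 220

The answer is 220.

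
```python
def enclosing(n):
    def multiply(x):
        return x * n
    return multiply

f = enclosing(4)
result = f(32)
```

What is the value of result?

Step 1: enclosing(4) returns multiply closure with n = 4.
Step 2: f(32) computes 32 * 4 = 128.
Step 3: result = 128

The answer is 128.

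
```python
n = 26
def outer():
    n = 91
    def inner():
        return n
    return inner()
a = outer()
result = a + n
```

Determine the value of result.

Step 1: outer() has local n = 91. inner() reads from enclosing.
Step 2: outer() returns 91. Global n = 26 unchanged.
Step 3: result = 91 + 26 = 117

The answer is 117.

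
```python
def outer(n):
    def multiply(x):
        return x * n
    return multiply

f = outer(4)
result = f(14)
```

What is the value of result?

Step 1: outer(4) returns multiply closure with n = 4.
Step 2: f(14) computes 14 * 4 = 56.
Step 3: result = 56

The answer is 56.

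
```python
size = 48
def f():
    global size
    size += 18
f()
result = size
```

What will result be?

Step 1: size = 48 globally.
Step 2: f() modifies global size: size += 18 = 66.
Step 3: result = 66

The answer is 66.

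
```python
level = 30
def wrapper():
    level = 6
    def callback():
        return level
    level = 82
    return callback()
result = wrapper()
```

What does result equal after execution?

Step 1: wrapper() sets level = 6, then later level = 82.
Step 2: callback() is called after level is reassigned to 82. Closures capture variables by reference, not by value.
Step 3: result = 82

The answer is 82.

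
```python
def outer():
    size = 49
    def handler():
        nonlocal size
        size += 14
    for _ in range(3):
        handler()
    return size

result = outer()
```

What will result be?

Step 1: size = 49.
Step 2: handler() is called 3 times in a loop, each adding 14 via nonlocal.
Step 3: size = 49 + 14 * 3 = 91

The answer is 91.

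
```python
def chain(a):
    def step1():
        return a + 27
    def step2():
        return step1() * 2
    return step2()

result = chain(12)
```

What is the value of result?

Step 1: chain(12) captures a = 12.
Step 2: step2() calls step1() which returns 12 + 27 = 39.
Step 3: step2() returns 39 * 2 = 78

The answer is 78.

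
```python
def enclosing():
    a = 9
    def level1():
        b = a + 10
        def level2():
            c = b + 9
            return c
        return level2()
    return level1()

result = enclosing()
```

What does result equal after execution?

Step 1: a = 9. b = a + 10 = 19.
Step 2: c = b + 9 = 19 + 9 = 28.
Step 3: result = 28

The answer is 28.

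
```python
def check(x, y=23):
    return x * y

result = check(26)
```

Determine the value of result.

Step 1: check(26) uses default y = 23.
Step 2: Returns 26 * 23 = 598.
Step 3: result = 598

The answer is 598.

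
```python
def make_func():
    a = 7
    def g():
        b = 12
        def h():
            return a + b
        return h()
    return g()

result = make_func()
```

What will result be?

Step 1: make_func() defines a = 7. g() defines b = 12.
Step 2: h() accesses both from enclosing scopes: a = 7, b = 12.
Step 3: result = 7 + 12 = 19

The answer is 19.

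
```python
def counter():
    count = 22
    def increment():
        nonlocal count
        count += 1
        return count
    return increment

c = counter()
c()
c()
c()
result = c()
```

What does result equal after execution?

Step 1: counter() creates closure with count = 22.
Step 2: Each c() call increments count via nonlocal. After 4 calls: 22 + 4 = 26.
Step 3: result = 26

The answer is 26.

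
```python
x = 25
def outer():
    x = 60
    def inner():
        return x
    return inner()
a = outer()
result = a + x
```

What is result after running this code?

Step 1: outer() has local x = 60. inner() reads from enclosing.
Step 2: outer() returns 60. Global x = 25 unchanged.
Step 3: result = 60 + 25 = 85

The answer is 85.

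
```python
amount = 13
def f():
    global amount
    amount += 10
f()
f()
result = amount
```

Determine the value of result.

Step 1: amount = 13.
Step 2: First f(): amount = 13 + 10 = 23.
Step 3: Second f(): amount = 23 + 10 = 33. result = 33

The answer is 33.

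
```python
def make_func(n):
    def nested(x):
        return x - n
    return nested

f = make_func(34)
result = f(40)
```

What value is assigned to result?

Step 1: make_func(34) creates a closure capturing n = 34.
Step 2: f(40) computes 40 - 34 = 6.
Step 3: result = 6

The answer is 6.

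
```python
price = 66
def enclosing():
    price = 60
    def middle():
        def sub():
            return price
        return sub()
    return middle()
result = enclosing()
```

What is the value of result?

Step 1: enclosing() defines price = 60. middle() and sub() have no local price.
Step 2: sub() checks local (none), enclosing middle() (none), enclosing enclosing() and finds price = 60.
Step 3: result = 60

The answer is 60.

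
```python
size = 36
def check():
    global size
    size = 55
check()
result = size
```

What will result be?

Step 1: size = 36 globally.
Step 2: check() declares global size and sets it to 55.
Step 3: After check(), global size = 55. result = 55

The answer is 55.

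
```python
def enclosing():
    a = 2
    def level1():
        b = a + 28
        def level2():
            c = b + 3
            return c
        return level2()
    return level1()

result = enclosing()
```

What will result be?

Step 1: a = 2. b = a + 28 = 30.
Step 2: c = b + 3 = 30 + 3 = 33.
Step 3: result = 33

The answer is 33.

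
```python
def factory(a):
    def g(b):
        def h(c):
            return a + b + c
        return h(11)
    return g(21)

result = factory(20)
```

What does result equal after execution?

Step 1: a = 20, b = 21, c = 11 across three nested scopes.
Step 2: h() accesses all three via LEGB rule.
Step 3: result = 20 + 21 + 11 = 52

The answer is 52.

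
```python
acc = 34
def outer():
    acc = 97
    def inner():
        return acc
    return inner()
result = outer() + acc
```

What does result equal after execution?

Step 1: Global acc = 34. outer() shadows with acc = 97.
Step 2: inner() returns enclosing acc = 97. outer() = 97.
Step 3: result = 97 + global acc (34) = 131

The answer is 131.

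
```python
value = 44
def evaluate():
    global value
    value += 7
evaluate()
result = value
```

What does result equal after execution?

Step 1: value = 44 globally.
Step 2: evaluate() modifies global value: value += 7 = 51.
Step 3: result = 51

The answer is 51.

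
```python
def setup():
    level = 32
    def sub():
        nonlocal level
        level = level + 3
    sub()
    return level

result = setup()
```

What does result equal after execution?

Step 1: setup() sets level = 32.
Step 2: sub() uses nonlocal to modify level in setup's scope: level = 32 + 3 = 35.
Step 3: setup() returns the modified level = 35

The answer is 35.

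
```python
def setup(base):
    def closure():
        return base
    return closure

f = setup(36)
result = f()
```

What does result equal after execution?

Step 1: setup(36) creates closure capturing base = 36.
Step 2: f() returns the captured base = 36.
Step 3: result = 36

The answer is 36.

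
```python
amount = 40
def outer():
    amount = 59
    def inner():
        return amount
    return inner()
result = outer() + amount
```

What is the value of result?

Step 1: Global amount = 40. outer() shadows with amount = 59.
Step 2: inner() returns enclosing amount = 59. outer() = 59.
Step 3: result = 59 + global amount (40) = 99

The answer is 99.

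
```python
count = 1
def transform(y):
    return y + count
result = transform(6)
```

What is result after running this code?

Step 1: count = 1 is defined globally.
Step 2: transform(6) uses parameter y = 6 and looks up count from global scope = 1.
Step 3: result = 6 + 1 = 7

The answer is 7.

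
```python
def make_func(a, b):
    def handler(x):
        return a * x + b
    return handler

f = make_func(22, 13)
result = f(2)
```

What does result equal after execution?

Step 1: make_func(22, 13) captures a = 22, b = 13.
Step 2: f(2) computes 22 * 2 + 13 = 57.
Step 3: result = 57

The answer is 57.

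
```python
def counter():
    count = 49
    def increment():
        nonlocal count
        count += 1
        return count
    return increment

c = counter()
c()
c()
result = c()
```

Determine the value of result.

Step 1: counter() creates closure with count = 49.
Step 2: Each c() call increments count via nonlocal. After 3 calls: 49 + 3 = 52.
Step 3: result = 52

The answer is 52.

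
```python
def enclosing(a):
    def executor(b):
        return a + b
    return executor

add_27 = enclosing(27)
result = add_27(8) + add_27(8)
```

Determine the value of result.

Step 1: add_27 captures a = 27.
Step 2: add_27(8) = 27 + 8 = 35, called twice.
Step 3: result = 35 + 35 = 70

The answer is 70.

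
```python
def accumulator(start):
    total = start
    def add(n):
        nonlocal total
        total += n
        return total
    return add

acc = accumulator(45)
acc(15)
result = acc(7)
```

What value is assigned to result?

Step 1: accumulator(45) creates closure with total = 45.
Step 2: First acc(15): total = 45 + 15 = 60.
Step 3: Second acc(7): total = 60 + 7 = 67. result = 67

The answer is 67.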